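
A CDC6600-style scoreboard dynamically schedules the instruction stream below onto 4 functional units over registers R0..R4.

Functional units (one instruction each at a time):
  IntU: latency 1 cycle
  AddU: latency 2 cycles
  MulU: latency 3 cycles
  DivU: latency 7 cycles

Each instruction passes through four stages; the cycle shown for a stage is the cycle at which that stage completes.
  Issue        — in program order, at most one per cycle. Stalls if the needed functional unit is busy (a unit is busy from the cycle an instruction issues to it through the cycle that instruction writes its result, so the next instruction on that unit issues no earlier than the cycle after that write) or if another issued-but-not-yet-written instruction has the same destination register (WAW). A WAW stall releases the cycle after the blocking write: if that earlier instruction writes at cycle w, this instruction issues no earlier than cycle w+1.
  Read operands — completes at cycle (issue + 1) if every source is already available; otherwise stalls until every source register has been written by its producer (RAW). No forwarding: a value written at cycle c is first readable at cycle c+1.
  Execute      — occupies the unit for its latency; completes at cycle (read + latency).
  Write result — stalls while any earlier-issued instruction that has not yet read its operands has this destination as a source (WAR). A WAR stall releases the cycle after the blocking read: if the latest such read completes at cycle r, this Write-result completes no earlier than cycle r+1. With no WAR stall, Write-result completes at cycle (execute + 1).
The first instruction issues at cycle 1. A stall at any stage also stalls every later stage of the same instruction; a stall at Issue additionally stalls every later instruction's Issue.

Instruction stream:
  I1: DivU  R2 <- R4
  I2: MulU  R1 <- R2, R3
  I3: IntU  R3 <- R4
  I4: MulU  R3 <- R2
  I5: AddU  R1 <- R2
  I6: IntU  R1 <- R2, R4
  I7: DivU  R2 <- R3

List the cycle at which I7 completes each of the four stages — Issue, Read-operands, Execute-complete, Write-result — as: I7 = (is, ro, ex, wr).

  I1 | 1 | 2 | 9 | 10
  I2 | 2 | 11 | 14 | 15   RAW R2: wait I1 write@10
  I3 | 3 | 4 | 5 | 12   WAR R3: wait I2 read@11
  I4 | 16 | 17 | 20 | 21   struct: MulU busy until I2 writes@15
  I5 | 17 | 18 | 20 | 21
  I6 | 22 | 23 | 24 | 25   WAW R1: wait I5 write@21
  I7 | 23 | 24 | 31 | 32

I7 = (23, 24, 31, 32)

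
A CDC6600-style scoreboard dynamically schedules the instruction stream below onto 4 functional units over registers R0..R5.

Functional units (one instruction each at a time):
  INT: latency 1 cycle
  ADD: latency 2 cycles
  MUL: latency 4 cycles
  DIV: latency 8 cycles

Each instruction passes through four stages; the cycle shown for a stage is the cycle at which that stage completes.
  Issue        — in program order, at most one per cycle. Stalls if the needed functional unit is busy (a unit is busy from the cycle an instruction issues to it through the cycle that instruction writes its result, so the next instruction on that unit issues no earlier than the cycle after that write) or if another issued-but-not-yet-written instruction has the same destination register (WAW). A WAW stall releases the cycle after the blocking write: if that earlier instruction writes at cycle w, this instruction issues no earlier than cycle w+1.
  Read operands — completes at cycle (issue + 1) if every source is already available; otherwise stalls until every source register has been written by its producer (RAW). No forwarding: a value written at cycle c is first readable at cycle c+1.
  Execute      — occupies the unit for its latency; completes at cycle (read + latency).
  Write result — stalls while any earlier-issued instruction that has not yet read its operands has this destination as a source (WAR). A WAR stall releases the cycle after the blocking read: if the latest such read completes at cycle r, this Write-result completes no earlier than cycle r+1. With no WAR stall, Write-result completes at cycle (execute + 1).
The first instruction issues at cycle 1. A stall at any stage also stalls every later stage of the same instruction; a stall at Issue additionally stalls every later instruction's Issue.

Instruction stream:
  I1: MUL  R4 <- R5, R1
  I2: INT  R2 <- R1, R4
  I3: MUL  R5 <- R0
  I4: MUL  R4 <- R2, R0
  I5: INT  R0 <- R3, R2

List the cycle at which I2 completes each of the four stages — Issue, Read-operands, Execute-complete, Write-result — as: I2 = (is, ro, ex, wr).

t=1  I1 issues→MUL
t=2  I1 reads; I2 issues→INT
t=6  I1 exec-done
t=7  I1 writes R4
t=8  I2 reads; I3 issues→MUL
t=9  I2 exec-done; I3 reads
t=10  I2 writes R2
t=13  I3 exec-done
t=14  I3 writes R5
t=15  I4 issues→MUL
t=16  I4 reads; I5 issues→INT
t=17  I5 reads
t=18  I5 exec-done
t=19  I5 writes R0
t=20  I4 exec-done
t=21  I4 writes R4

I2 = (2, 8, 9, 10)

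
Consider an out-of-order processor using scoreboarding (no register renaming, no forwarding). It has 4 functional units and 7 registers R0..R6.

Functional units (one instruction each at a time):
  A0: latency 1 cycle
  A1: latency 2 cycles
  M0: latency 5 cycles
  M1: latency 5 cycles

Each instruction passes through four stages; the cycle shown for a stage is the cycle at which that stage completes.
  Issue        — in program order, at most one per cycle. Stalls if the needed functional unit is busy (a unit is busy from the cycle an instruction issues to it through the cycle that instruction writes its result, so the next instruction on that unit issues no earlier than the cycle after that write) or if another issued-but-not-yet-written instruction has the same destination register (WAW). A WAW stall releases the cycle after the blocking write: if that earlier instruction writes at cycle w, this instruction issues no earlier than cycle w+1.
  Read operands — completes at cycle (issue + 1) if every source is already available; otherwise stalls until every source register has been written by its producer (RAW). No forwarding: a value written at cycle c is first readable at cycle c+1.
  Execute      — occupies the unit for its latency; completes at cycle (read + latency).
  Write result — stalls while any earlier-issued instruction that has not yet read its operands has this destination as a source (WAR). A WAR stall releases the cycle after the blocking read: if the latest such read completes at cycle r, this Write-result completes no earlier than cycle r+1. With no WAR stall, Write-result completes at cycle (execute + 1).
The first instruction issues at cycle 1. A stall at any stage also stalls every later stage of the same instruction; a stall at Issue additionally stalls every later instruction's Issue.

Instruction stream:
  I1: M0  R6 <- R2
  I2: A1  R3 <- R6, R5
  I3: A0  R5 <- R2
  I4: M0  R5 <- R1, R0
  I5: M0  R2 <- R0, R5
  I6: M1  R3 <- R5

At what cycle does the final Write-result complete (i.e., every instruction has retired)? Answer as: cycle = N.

cycle 1: I1 dispatched to M0
cycle 2: I1 operands ready; I2 dispatched to A1
cycle 3: I3 dispatched to A0
cycle 4: I3 operands ready
cycle 5: I3 complete
cycle 7: I1 complete
cycle 8: R6←I1
cycle 9: I2 operands ready
cycle 10: R5←I3
cycle 11: I2 complete; I4 dispatched to M0
cycle 12: R3←I2; I4 operands ready
cycle 17: I4 complete
cycle 18: R5←I4
cycle 19: I5 dispatched to M0
cycle 20: I5 operands ready; I6 dispatched to M1
cycle 21: I6 operands ready
cycle 25: I5 complete
cycle 26: R2←I5; I6 complete
cycle 27: R3←I6

cycle = 27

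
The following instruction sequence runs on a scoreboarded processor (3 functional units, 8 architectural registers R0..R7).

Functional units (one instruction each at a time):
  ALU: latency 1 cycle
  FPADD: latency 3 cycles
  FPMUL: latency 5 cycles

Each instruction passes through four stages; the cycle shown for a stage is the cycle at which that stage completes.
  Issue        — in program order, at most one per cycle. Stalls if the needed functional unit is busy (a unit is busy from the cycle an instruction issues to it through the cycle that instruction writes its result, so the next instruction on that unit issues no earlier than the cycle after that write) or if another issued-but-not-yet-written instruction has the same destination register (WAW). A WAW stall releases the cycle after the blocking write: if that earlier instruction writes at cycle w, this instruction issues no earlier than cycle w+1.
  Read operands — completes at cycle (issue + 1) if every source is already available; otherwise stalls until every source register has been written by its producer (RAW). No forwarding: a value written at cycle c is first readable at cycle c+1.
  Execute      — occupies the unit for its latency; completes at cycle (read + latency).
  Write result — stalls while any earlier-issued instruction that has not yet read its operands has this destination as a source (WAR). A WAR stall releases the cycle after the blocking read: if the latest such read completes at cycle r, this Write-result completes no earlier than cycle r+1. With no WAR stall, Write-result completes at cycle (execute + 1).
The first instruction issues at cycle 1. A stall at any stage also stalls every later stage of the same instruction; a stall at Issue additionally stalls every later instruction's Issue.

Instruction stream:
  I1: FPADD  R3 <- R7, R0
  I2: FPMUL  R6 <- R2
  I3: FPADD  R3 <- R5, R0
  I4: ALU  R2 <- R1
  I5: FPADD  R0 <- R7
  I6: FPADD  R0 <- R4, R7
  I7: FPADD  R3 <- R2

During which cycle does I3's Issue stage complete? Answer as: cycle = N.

I1 -> (1, 2, 5, 6)
I2 -> (2, 3, 8, 9)
I3 -> (7, 8, 11, 12)  // struct: FPADD busy until I1 writes@6
I4 -> (8, 9, 10, 11)
I5 -> (13, 14, 17, 18)  // struct: FPADD busy until I3 writes@12
I6 -> (19, 20, 23, 24)  // struct: FPADD busy until I5 writes@18
I7 -> (25, 26, 29, 30)  // struct: FPADD busy until I6 writes@24

cycle = 7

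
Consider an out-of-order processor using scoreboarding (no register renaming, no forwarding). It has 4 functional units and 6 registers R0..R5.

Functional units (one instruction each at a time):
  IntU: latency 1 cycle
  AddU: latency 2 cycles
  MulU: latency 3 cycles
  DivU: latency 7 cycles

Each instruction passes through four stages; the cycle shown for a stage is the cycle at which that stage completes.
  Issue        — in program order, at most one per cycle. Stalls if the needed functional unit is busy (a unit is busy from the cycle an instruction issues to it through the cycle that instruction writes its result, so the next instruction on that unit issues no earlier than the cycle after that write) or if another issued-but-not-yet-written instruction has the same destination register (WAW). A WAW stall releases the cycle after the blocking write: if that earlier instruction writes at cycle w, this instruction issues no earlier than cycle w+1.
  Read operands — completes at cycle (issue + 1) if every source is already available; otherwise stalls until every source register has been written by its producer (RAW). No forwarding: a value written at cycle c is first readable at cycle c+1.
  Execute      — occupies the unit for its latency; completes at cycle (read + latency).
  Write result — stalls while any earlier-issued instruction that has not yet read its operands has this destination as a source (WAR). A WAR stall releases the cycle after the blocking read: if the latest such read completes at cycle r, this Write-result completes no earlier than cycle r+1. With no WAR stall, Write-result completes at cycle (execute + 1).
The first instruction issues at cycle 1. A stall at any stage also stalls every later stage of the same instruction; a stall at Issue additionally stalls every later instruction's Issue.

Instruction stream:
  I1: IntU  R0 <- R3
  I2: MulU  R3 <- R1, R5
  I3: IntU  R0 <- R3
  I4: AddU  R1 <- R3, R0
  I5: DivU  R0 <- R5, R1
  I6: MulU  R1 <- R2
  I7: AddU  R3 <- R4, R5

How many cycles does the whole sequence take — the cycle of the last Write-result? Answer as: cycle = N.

cycle = 23

1) issue 1, read 2, done 3, write 4
2) issue 2, read 3, done 6, write 7
3) issue 5, read 8, done 9, write 10  <struct: IntU busy until I1 writes@4 / RAW R3: wait I2 write@7>
4) issue 6, read 11, done 13, write 14  <RAW R0: wait I3 write@10>
5) issue 11, read 15, done 22, write 23  <WAW R0: wait I3 write@10 / RAW R1: wait I4 write@14>
6) issue 15, read 16, done 19, write 20  <WAW R1: wait I4 write@14>
7) issue 16, read 17, done 19, write 20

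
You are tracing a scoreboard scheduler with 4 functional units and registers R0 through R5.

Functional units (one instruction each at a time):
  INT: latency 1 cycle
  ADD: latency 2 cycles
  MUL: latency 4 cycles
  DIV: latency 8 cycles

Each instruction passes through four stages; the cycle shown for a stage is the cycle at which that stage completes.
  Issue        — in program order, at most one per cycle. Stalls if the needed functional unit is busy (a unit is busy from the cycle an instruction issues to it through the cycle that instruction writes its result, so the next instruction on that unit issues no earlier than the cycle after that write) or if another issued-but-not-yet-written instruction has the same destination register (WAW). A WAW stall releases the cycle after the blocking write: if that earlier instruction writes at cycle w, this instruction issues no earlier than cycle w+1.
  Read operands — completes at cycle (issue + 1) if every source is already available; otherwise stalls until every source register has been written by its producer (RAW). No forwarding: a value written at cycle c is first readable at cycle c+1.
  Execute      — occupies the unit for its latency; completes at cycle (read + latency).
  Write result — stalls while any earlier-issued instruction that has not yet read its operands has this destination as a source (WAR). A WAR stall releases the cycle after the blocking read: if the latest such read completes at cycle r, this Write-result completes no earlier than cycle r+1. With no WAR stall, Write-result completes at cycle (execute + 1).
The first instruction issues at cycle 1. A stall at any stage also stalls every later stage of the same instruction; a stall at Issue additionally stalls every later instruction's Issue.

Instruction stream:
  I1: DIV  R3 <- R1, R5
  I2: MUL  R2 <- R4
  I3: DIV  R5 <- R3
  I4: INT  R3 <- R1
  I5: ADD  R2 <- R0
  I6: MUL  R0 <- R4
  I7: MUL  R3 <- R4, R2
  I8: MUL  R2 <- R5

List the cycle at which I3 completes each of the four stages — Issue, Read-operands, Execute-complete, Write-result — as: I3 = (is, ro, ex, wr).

I3 = (12, 13, 21, 22)

[1] I1→DIV
[2] I1 RO | I2→MUL
[3] I2 RO
[7] I2 EX
[8] I2 WR R2
[10] I1 EX
[11] I1 WR R3
[12] I3→DIV
[13] I3 RO | I4→INT
[14] I4 RO | I5→ADD
[15] I4 EX | I5 RO | I6→MUL
[16] I4 WR R3 | I6 RO
[17] I5 EX
[18] I5 WR R2
[20] I6 EX
[21] I3 EX | I6 WR R0
[22] I3 WR R5 | I7→MUL
[23] I7 RO
[27] I7 EX
[28] I7 WR R3
[29] I8→MUL
[30] I8 RO
[34] I8 EX
[35] I8 WR R2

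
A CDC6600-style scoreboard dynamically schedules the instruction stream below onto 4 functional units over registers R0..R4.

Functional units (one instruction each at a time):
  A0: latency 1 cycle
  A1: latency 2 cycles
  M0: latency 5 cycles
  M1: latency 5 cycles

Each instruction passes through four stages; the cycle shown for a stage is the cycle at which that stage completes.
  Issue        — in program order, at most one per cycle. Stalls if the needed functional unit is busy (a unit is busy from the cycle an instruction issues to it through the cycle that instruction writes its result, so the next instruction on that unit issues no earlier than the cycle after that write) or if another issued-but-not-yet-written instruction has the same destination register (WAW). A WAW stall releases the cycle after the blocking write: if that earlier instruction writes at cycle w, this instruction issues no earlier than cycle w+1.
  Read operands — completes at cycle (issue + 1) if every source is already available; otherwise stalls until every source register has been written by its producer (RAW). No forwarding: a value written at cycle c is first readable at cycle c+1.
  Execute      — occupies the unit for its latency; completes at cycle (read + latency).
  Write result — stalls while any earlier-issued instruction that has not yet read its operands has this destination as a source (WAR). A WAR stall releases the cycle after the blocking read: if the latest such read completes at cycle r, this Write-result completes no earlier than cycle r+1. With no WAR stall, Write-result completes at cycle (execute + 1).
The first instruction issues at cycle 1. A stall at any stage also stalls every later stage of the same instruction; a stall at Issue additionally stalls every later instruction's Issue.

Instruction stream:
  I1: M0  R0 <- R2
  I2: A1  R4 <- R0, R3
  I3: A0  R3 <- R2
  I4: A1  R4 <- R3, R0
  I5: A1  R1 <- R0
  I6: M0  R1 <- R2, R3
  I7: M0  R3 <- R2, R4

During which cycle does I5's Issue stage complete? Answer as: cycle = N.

  I1 | 1 | 2 | 7 | 8
  I2 | 2 | 9 | 11 | 12   RAW R0: wait I1 write@8
  I3 | 3 | 4 | 5 | 10   WAR R3: wait I2 read@9
  I4 | 13 | 14 | 16 | 17   struct: A1 busy until I2 writes@12
  I5 | 18 | 19 | 21 | 22   struct: A1 busy until I4 writes@17
  I6 | 23 | 24 | 29 | 30   WAW R1: wait I5 write@22
  I7 | 31 | 32 | 37 | 38   struct: M0 busy until I6 writes@30

cycle = 18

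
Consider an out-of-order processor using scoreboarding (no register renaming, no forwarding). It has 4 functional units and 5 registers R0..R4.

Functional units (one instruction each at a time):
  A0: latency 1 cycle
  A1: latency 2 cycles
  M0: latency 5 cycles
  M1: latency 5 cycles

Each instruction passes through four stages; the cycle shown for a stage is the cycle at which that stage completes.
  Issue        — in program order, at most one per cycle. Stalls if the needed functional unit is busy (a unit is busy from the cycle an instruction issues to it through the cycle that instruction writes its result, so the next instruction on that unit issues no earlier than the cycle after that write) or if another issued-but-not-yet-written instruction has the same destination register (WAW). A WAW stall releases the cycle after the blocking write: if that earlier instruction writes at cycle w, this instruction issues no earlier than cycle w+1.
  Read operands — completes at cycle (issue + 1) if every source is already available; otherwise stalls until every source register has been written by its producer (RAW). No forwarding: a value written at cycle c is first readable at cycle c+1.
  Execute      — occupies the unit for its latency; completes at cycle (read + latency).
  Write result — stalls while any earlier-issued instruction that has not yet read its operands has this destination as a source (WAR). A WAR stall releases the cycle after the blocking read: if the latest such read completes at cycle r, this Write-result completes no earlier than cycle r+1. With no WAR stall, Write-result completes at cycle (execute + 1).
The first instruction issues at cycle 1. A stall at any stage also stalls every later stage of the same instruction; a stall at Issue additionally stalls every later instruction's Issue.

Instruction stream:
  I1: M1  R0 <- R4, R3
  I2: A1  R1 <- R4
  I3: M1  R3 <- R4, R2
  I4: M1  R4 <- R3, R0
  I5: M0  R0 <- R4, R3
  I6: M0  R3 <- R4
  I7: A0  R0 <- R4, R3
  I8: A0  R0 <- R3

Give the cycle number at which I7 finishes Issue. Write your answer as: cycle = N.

[1] issue I1 (M1)
[2] I1 read-ops | issue I2 (A1)
[3] I2 read-ops
[5] I2 finished on A1
[6] I2→R1
[7] I1 finished on M1
[8] I1→R0
[9] issue I3 (M1)
[10] I3 read-ops
[15] I3 finished on M1
[16] I3→R3
[17] issue I4 (M1)
[18] I4 read-ops | issue I5 (M0)
[23] I4 finished on M1
[24] I4→R4
[25] I5 read-ops
[30] I5 finished on M0
[31] I5→R0
[32] issue I6 (M0)
[33] I6 read-ops | issue I7 (A0)
[38] I6 finished on M0
[39] I6→R3
[40] I7 read-ops
[41] I7 finished on A0
[42] I7→R0
[43] issue I8 (A0)
[44] I8 read-ops
[45] I8 finished on A0
[46] I8→R0

cycle = 33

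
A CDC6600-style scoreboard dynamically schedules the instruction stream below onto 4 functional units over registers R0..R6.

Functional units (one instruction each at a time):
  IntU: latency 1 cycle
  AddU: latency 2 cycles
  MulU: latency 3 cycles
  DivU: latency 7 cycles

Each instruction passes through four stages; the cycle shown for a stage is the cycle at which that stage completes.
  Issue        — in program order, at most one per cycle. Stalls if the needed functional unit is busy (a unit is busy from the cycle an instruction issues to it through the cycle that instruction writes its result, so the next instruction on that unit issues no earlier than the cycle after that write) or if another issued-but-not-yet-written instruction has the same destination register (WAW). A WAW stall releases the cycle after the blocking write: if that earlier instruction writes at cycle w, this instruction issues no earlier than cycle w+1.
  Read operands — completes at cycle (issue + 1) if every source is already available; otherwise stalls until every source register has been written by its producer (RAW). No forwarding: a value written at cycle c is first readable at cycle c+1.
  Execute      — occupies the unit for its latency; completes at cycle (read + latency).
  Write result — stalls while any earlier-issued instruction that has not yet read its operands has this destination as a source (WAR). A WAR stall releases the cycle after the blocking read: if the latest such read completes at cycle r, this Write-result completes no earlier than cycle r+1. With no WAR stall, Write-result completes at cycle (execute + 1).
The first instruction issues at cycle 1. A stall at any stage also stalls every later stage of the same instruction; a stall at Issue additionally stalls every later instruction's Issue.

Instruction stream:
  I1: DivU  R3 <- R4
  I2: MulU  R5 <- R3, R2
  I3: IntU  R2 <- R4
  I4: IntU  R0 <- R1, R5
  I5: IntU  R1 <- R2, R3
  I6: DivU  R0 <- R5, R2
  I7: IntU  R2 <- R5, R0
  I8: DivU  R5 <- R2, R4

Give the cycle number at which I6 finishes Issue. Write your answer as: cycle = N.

1) issue 1, read 2, done 9, write 10
2) issue 2, read 11, done 14, write 15  <RAW R3: wait I1 write@10>
3) issue 3, read 4, done 5, write 12  <WAR R2: wait I2 read@11>
4) issue 13, read 16, done 17, write 18  <struct: IntU busy until I3 writes@12 / RAW R5: wait I2 write@15>
5) issue 19, read 20, done 21, write 22  <struct: IntU busy until I4 writes@18>
6) issue 20, read 21, done 28, write 29
7) issue 23, read 30, done 31, write 32  <struct: IntU busy until I5 writes@22 / RAW R0: wait I6 write@29>
8) issue 30, read 33, done 40, write 41  <struct: DivU busy until I6 writes@29 / RAW R2: wait I7 write@32>

cycle = 20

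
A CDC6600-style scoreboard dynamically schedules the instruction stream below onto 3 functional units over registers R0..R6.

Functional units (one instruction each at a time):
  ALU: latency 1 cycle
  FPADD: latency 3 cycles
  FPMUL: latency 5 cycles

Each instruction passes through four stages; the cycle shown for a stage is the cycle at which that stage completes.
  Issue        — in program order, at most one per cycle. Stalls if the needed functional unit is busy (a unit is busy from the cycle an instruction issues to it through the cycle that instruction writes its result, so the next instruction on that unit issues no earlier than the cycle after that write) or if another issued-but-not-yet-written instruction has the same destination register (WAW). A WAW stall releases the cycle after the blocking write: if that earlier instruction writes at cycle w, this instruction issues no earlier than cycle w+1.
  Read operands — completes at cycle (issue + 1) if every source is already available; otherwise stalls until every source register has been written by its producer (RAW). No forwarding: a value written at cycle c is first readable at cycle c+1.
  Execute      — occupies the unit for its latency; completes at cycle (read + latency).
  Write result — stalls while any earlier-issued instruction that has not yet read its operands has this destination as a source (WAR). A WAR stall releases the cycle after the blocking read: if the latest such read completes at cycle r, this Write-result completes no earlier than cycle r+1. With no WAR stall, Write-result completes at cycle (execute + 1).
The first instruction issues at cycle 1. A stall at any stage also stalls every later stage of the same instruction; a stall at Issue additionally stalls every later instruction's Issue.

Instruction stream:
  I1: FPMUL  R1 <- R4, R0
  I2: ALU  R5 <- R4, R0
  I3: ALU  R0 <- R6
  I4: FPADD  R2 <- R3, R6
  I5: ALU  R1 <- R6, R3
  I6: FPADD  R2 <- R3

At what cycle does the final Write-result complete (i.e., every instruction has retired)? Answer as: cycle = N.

cycle = 18

cycle 1: I1→FPMUL
cycle 2: I1 RO; I2→ALU
cycle 3: I2 RO
cycle 4: I2 EX
cycle 5: I2 WR R5
cycle 6: I3→ALU
cycle 7: I1 EX; I3 RO; I4→FPADD
cycle 8: I1 WR R1; I3 EX; I4 RO
cycle 9: I3 WR R0
cycle 10: I5→ALU
cycle 11: I4 EX; I5 RO
cycle 12: I4 WR R2; I5 EX
cycle 13: I5 WR R1; I6→FPADD
cycle 14: I6 RO
cycle 17: I6 EX
cycle 18: I6 WR R2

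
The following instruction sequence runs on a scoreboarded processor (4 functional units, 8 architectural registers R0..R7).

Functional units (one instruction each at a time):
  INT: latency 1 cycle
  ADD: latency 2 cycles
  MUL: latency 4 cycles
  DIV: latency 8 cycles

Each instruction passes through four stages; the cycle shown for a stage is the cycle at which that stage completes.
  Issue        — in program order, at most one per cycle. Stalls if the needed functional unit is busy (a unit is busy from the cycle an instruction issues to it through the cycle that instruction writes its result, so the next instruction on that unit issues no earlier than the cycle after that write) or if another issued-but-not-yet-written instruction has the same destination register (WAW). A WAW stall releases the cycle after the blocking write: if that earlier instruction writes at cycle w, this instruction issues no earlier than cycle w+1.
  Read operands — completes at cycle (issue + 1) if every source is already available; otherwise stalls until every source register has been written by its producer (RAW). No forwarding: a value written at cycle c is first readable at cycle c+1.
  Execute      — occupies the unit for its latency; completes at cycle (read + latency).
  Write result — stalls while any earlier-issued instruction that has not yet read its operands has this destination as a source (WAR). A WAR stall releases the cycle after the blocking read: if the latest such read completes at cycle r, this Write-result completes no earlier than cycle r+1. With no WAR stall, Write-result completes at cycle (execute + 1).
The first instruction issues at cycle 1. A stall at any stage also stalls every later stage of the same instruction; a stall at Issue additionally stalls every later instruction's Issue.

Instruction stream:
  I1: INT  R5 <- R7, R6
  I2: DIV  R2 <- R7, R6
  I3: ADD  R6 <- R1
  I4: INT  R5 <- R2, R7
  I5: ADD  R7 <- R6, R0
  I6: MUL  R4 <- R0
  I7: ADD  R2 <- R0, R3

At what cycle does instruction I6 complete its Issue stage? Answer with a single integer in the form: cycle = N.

cycle = 9

t=1  I1→INT
t=2  I1 RO | I2→DIV
t=3  I1 EX | I2 RO | I3→ADD
t=4  I1 WR R5 | I3 RO
t=5  I4→INT
t=6  I3 EX
t=7  I3 WR R6
t=8  I5→ADD
t=9  I5 RO | I6→MUL
t=10  I6 RO
t=11  I2 EX | I5 EX
t=12  I2 WR R2
t=13  I4 RO
t=14  I4 EX | I5 WR R7 | I6 EX
t=15  I4 WR R5 | I6 WR R4 | I7→ADD
t=16  I7 RO
t=18  I7 EX
t=19  I7 WR R2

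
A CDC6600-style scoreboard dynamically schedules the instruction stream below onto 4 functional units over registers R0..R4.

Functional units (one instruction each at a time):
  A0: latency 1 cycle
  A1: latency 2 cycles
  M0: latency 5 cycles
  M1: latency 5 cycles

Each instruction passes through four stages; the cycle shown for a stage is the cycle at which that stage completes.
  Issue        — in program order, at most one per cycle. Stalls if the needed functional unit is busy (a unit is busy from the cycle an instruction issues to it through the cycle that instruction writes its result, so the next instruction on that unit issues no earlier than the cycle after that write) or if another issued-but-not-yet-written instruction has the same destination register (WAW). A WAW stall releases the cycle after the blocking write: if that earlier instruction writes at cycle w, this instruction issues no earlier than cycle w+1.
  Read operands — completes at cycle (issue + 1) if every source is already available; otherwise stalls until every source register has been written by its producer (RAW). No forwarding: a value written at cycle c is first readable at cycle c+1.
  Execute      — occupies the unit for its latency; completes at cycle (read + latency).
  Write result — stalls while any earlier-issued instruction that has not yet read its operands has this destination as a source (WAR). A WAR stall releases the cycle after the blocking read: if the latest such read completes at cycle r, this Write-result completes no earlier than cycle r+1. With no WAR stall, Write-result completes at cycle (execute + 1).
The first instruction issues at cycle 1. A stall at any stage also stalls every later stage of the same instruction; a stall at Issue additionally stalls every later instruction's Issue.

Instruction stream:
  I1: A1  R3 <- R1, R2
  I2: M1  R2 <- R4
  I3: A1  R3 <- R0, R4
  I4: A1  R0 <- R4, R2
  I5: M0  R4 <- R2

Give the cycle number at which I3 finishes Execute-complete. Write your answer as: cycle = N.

cycle = 9

1) issue 1, read 2, done 4, write 5
2) issue 2, read 3, done 8, write 9
3) issue 6, read 7, done 9, write 10  <struct: A1 busy until I1 writes@5>
4) issue 11, read 12, done 14, write 15  <struct: A1 busy until I3 writes@10>
5) issue 12, read 13, done 18, write 19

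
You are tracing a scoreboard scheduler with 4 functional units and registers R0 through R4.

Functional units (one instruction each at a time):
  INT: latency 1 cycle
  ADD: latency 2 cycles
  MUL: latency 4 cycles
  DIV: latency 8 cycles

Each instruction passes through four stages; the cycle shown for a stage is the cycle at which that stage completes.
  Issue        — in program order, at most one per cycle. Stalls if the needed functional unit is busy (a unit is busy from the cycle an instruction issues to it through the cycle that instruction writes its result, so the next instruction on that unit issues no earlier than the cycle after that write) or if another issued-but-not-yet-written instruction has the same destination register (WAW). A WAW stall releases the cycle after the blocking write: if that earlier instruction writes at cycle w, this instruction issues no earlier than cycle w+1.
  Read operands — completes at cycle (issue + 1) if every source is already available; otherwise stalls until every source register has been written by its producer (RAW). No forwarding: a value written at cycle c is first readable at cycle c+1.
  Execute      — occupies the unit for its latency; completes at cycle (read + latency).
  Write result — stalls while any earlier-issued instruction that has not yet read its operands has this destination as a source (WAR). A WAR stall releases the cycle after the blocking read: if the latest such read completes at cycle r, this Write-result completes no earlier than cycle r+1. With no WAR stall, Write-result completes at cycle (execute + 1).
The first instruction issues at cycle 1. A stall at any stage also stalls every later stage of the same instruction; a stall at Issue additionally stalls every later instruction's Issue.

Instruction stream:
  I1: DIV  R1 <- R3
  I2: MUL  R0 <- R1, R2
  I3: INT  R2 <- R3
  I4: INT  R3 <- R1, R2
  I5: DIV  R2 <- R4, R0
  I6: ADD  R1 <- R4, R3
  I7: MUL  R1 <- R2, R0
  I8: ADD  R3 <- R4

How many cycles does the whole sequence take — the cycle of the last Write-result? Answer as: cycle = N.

cycle = 33

I1: IS=1 RO=2 EX=10 WR=11
I2: IS=2 RO=12 EX=16 WR=17  [RAW R1: wait I1 write@11]
I3: IS=3 RO=4 EX=5 WR=13  [WAR R2: wait I2 read@12]
I4: IS=14 RO=15 EX=16 WR=17  [struct: INT busy until I3 writes@13]
I5: IS=15 RO=18 EX=26 WR=27  [RAW R0: wait I2 write@17]
I6: IS=16 RO=18 EX=20 WR=21  [RAW R3: wait I4 write@17]
I7: IS=22 RO=28 EX=32 WR=33  [WAW R1: wait I6 write@21; RAW R2: wait I5 write@27]
I8: IS=23 RO=24 EX=26 WR=27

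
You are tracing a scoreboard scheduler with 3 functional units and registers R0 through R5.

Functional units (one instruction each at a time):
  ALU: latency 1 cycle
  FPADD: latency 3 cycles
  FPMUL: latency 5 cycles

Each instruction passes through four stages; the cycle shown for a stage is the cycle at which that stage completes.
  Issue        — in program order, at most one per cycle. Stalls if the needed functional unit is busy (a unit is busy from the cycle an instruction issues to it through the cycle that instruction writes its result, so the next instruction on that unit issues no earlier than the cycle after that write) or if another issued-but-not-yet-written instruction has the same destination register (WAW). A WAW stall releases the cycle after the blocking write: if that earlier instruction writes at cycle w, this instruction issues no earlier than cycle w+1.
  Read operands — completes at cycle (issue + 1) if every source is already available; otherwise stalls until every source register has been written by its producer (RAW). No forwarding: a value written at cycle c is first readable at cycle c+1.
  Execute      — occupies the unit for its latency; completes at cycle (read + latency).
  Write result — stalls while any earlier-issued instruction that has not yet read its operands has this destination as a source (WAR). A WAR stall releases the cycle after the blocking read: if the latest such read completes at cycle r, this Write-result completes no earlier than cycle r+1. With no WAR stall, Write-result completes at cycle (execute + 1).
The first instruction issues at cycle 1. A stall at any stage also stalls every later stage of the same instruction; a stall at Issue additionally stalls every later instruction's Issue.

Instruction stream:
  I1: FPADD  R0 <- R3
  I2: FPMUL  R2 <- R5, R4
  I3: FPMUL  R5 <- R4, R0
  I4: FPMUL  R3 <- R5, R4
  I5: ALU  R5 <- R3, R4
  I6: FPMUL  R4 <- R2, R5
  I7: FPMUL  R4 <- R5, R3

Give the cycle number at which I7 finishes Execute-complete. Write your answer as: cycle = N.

cycle = 42

[1] I1 dispatched to FPADD
[2] I1 operands ready; I2 dispatched to FPMUL
[3] I2 operands ready
[5] I1 complete
[6] R0←I1
[8] I2 complete
[9] R2←I2
[10] I3 dispatched to FPMUL
[11] I3 operands ready
[16] I3 complete
[17] R5←I3
[18] I4 dispatched to FPMUL
[19] I4 operands ready; I5 dispatched to ALU
[24] I4 complete
[25] R3←I4
[26] I5 operands ready; I6 dispatched to FPMUL
[27] I5 complete
[28] R5←I5
[29] I6 operands ready
[34] I6 complete
[35] R4←I6
[36] I7 dispatched to FPMUL
[37] I7 operands ready
[42] I7 complete
[43] R4←I7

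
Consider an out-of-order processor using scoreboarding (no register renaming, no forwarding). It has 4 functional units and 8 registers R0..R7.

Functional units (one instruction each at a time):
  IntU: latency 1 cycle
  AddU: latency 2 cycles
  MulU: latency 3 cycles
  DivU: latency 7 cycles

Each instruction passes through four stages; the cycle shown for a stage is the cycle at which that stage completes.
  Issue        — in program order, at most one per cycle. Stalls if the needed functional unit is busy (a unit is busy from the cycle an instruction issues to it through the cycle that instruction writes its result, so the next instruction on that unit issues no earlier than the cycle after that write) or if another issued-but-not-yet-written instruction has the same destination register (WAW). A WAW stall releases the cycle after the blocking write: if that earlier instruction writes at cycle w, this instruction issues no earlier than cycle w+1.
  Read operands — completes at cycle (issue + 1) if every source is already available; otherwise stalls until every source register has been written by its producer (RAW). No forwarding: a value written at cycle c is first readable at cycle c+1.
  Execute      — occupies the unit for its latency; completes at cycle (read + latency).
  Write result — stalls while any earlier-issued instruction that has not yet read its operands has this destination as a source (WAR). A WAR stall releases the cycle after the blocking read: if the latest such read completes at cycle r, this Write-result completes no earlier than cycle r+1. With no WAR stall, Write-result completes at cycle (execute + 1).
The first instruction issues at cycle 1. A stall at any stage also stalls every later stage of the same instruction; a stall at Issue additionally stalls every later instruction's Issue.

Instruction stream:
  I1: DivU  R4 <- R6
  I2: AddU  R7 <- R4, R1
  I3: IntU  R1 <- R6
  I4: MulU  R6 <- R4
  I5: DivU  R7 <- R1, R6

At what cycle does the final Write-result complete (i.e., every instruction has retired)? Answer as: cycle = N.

  I1 | 1 | 2 | 9 | 10
  I2 | 2 | 11 | 13 | 14   RAW R4: wait I1 write@10
  I3 | 3 | 4 | 5 | 12   WAR R1: wait I2 read@11
  I4 | 4 | 11 | 14 | 15   RAW R4: wait I1 write@10
  I5 | 15 | 16 | 23 | 24   WAW R7: wait I2 write@14

cycle = 24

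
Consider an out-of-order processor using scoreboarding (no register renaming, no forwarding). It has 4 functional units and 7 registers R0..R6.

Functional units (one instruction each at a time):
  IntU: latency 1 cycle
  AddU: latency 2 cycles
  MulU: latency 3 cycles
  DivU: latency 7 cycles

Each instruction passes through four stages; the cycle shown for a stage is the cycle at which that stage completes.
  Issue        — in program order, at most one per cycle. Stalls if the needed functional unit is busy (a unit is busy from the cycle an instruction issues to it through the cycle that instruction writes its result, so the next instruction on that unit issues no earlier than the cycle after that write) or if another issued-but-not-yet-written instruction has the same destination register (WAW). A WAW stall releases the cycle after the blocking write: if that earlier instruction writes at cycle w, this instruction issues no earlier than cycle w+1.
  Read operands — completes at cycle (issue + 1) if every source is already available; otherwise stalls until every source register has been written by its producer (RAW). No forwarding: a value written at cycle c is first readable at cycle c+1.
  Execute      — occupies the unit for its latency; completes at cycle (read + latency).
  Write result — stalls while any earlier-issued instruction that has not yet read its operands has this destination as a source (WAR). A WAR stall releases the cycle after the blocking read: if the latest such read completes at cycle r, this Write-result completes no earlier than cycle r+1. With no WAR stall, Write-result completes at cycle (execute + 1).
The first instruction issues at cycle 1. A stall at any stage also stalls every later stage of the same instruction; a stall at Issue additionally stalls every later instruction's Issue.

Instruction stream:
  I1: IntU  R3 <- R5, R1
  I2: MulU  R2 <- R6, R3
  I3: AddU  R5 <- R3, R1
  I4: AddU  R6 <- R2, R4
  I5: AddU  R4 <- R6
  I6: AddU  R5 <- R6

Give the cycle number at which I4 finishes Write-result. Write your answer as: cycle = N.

c1: issue I1 (IntU)
c2: I1 read-ops · issue I2 (MulU)
c3: I1 finished on IntU · issue I3 (AddU)
c4: I1→R3
c5: I2 read-ops · I3 read-ops
c7: I3 finished on AddU
c8: I2 finished on MulU · I3→R5
c9: I2→R2 · issue I4 (AddU)
c10: I4 read-ops
c12: I4 finished on AddU
c13: I4→R6
c14: issue I5 (AddU)
c15: I5 read-ops
c17: I5 finished on AddU
c18: I5→R4
c19: issue I6 (AddU)
c20: I6 read-ops
c22: I6 finished on AddU
c23: I6→R5

cycle = 13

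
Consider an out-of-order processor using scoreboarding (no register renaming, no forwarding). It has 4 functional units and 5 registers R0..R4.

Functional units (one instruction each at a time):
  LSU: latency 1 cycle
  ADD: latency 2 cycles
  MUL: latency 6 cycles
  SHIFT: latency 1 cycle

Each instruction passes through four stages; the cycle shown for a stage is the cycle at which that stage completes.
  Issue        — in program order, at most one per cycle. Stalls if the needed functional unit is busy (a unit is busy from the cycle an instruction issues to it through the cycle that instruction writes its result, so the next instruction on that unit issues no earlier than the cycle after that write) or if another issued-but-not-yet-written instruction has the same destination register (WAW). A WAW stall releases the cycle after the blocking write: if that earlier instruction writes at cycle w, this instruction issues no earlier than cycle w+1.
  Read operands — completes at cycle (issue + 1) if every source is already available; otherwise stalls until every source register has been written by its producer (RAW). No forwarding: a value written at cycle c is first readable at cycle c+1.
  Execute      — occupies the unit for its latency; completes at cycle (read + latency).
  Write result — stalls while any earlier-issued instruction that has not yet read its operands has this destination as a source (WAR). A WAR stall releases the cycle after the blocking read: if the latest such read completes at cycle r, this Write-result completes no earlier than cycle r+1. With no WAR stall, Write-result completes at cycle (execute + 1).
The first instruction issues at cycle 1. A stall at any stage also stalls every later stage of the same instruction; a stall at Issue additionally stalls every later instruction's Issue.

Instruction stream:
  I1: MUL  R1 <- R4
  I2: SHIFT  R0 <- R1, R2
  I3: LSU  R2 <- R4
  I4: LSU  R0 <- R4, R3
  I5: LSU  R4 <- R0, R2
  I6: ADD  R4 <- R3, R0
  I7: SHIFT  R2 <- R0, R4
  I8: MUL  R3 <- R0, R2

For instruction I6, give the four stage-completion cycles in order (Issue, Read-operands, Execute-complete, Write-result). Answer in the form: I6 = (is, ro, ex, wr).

c1: I1 dispatched to MUL
c2: I1 operands ready · I2 dispatched to SHIFT
c3: I3 dispatched to LSU
c4: I3 operands ready
c5: I3 complete
c8: I1 complete
c9: R1←I1
c10: I2 operands ready
c11: I2 complete · R2←I3
c12: R0←I2
c13: I4 dispatched to LSU
c14: I4 operands ready
c15: I4 complete
c16: R0←I4
c17: I5 dispatched to LSU
c18: I5 operands ready
c19: I5 complete
c20: R4←I5
c21: I6 dispatched to ADD
c22: I6 operands ready · I7 dispatched to SHIFT
c23: I8 dispatched to MUL
c24: I6 complete
c25: R4←I6
c26: I7 operands ready
c27: I7 complete
c28: R2←I7
c29: I8 operands ready
c35: I8 complete
c36: R3←I8

I6 = (21, 22, 24, 25)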